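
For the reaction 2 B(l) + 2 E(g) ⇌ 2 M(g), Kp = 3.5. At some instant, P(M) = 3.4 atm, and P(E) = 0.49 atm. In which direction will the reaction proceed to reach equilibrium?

(B is a pure liquid — omitted from Qp.)
Qp = P(M)² / P(E)² = (3.4)² / (0.49)² = 48
Qp = 48 > Kp = 3.5, so the reverse reaction proceeds.

reverse (toward reactants)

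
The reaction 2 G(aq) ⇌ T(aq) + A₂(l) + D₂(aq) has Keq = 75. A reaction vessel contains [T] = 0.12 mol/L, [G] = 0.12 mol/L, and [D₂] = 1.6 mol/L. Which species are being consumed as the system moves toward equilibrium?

G (reactants)

(A₂ is a pure liquid — omitted from Q.)
Q = [T]·[D₂] / [G]² = (0.12)·(1.6) / (0.12)² = 13
Q = 13 < Keq = 75: net forward reaction.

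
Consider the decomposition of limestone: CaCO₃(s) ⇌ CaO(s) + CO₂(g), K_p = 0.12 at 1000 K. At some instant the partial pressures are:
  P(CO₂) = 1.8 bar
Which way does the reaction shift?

(CaCO₃, CaO are pure solids — omitted from Q_p.)
Q_p = P(CO₂) = 1.8
Q_p = 1.8 > K_p = 0.12, so the reverse reaction proceeds.

toward reactants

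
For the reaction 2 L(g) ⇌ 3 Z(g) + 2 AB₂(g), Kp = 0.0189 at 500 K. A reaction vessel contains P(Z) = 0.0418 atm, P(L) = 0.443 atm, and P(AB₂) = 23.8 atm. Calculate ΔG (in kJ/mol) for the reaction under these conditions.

ΔG = 10.0 kJ/mol

Qp = P(Z)³·P(AB₂)² / P(L)² = (0.0418)³·(23.8)² / (0.443)² = 0.211
ΔG = RT ln(Qp/Kp) = (8.314 J mol⁻¹ K⁻¹)(500 K) × ln(0.211/0.0189)
   = (4.157 kJ/mol)(2.413) = 10.0 kJ/mol
ΔG > 0, so the forward reaction is non-spontaneous (proceeds in reverse).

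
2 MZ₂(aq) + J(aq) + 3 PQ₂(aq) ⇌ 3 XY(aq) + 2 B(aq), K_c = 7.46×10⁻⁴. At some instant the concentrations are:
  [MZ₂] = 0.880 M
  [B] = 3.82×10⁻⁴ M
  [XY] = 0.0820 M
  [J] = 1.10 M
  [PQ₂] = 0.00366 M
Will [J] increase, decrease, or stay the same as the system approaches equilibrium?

increase

Q_c = [XY]³·[B]² / ([MZ₂]²·[J]·[PQ₂]³) = (0.0820)³·(3.82×10⁻⁴)² / ((0.880)²·(1.10)·(0.00366)³) = 0.00193
Q_c = 0.00193 > K_c = 7.46×10⁻⁴: net reverse reaction.
J is a reactant, so it increases.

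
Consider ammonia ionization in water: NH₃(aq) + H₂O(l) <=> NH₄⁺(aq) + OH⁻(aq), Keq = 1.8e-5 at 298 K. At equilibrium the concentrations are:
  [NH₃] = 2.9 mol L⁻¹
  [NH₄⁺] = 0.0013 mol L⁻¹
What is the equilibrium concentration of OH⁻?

(H₂O is a pure liquid — omitted from Keq.)
At equilibrium, Keq = [NH₄⁺]·[OH⁻] / [NH₃] = 1.8e-5.
(0.0013)·([OH⁻]) / (2.9) = 1.8e-5
[OH⁻] = 0.0402 = 0.040 mol L⁻¹

[OH⁻] = 0.040 mol L⁻¹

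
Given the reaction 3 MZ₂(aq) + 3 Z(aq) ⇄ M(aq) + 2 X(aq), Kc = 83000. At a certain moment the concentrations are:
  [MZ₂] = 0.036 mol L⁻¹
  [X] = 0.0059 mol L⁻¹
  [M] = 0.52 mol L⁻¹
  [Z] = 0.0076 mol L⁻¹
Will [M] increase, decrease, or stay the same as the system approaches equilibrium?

decrease

Qc = [M]·[X]² / ([MZ₂]³·[Z]³) = (0.52)·(0.0059)² / ((0.036)³·(0.0076)³) = 8.8×10⁵
Qc = 8.8×10⁵ > Kc = 83000: net reverse reaction.
M is a product, so it decreases.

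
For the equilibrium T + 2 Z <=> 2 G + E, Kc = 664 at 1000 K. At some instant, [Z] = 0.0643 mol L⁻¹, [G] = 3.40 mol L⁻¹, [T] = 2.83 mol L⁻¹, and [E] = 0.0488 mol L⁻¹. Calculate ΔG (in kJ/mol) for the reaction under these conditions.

Qc = [G]²·[E] / ([T]·[Z]²) = (3.40)²·(0.0488) / ((2.83)·(0.0643)²) = 48.2
ΔG = RT ln(Qc/Kc) = (8.314 J mol⁻¹ K⁻¹)(1000 K) × ln(48.2/664)
   = (8.314 kJ/mol)(-2.623) = -21.8 kJ/mol
ΔG < 0, so the forward reaction is spontaneous (proceeds forward).

ΔG = -21.8 kJ/mol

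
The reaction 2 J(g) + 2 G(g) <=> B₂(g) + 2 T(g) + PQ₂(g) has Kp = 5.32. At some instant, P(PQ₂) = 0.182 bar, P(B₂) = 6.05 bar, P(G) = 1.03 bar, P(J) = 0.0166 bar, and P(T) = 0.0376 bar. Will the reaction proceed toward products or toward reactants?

at equilibrium

Qp = P(B₂)·P(T)²·P(PQ₂) / (P(J)²·P(G)²) = (6.05)·(0.0376)²·(0.182) / ((0.0166)²·(1.03)²) = 5.32
Qp = 5.32 = Kp, so the system is already at equilibrium.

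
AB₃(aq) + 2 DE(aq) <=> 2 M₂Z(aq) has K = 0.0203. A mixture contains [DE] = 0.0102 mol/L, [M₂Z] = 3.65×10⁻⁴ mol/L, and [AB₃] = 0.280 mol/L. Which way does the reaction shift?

in the forward direction

Q = [M₂Z]² / ([AB₃]·[DE]²) = (3.65×10⁻⁴)² / ((0.280)·(0.0102)²) = 0.00457
Q = 0.00457 < K = 0.0203, so the forward reaction proceeds.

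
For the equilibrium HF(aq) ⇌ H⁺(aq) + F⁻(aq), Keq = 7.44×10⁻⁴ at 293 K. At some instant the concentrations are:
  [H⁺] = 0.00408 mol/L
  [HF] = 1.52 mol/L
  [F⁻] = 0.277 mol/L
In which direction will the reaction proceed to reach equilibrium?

Q = [H⁺]·[F⁻] / [HF] = (0.00408)·(0.277) / (1.52) = 7.44×10⁻⁴
Q = 7.44×10⁻⁴ = Keq, so the system is already at equilibrium.

at equilibrium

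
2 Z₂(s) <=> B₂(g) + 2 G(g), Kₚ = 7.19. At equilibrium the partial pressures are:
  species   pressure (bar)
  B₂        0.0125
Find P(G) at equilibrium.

P(G) = 24.0 bar

(Z₂ is a pure solid — omitted from Kₚ.)
At equilibrium, Kₚ = P(B₂)·P(G)² = 7.19.
(0.0125)·(P(G))² = 7.19
P(G)² = 575 ⇒ P(G) = 24.0 bar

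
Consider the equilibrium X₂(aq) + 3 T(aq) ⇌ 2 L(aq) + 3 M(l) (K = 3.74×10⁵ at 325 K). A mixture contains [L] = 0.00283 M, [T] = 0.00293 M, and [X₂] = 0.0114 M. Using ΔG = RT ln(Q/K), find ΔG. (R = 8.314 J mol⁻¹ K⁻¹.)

ΔG = -7.01 kJ/mol

(M is a pure liquid — omitted from Q.)
Q = [L]² / ([X₂]·[T]³) = (0.00283)² / ((0.0114)·(0.00293)³) = 27900
ΔG = RT ln(Q/K) = (8.314 J mol⁻¹ K⁻¹)(325 K) × ln(27900/3.74×10⁵)
   = (2.702 kJ/mol)(-2.596) = -7.01 kJ/mol
ΔG < 0, so the forward reaction is spontaneous (proceeds forward).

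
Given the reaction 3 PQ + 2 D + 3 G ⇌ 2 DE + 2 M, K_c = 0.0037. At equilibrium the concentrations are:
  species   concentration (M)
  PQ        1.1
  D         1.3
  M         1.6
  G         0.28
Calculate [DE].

[DE] = 0.0084 M

At equilibrium, K_c = [DE]²·[M]² / ([PQ]³·[D]²·[G]³) = 0.0037.
([DE])²·(1.6)² / ((1.1)³·(1.3)²·(0.28)³) = 0.0037
[DE]² = 7.14×10⁻⁵ ⇒ [DE] = 0.0084 M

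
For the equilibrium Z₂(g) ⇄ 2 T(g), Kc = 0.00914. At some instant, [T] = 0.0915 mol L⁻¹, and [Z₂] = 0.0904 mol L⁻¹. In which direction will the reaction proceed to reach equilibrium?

Qc = [T]² / [Z₂] = (0.0915)² / (0.0904) = 0.0926
Qc = 0.0926 > Kc = 0.00914, so the reverse reaction proceeds.

toward reactants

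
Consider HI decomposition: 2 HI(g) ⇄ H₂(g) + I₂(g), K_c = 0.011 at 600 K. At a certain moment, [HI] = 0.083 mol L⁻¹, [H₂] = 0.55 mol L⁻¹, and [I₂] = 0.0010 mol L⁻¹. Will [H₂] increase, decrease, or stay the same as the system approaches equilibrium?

Q_c = [H₂]·[I₂] / [HI]² = (0.55)·(0.0010) / (0.083)² = 0.080
Q_c = 0.080 > K_c = 0.011: net reverse reaction.
H₂ is a product, so it decreases.

decrease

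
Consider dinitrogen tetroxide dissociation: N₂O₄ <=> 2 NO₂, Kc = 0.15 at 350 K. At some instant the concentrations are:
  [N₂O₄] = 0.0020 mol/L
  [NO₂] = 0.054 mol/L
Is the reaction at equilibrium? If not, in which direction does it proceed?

toward reactants

Qc = [NO₂]² / [N₂O₄] = (0.054)² / (0.0020) = 1.5
Qc = 1.5 > Kc = 0.15, so the reverse reaction proceeds.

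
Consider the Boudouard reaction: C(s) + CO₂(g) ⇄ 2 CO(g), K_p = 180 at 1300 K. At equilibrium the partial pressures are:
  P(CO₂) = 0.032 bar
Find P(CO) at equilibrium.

P(CO) = 2.4 bar

(C is a pure solid — omitted from K_p.)
At equilibrium, K_p = P(CO)² / P(CO₂) = 180.
(P(CO))² / (0.032) = 180
P(CO)² = 5.76 ⇒ P(CO) = 2.4 bar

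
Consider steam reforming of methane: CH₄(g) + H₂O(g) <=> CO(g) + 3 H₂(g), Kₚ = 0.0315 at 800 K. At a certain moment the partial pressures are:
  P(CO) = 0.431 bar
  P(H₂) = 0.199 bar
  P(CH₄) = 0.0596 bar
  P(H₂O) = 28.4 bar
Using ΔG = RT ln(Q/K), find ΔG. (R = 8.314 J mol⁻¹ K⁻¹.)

Qₚ = P(CO)·P(H₂)³ / (P(CH₄)·P(H₂O)) = (0.431)·(0.199)³ / ((0.0596)·(28.4)) = 0.00201
ΔG = RT ln(Qₚ/Kₚ) = (8.314 J mol⁻¹ K⁻¹)(800 K) × ln(0.00201/0.0315)
   = (6.651 kJ/mol)(-2.752) = -18.3 kJ/mol
ΔG < 0, so the forward reaction is spontaneous (proceeds forward).

ΔG = -18.3 kJ/mol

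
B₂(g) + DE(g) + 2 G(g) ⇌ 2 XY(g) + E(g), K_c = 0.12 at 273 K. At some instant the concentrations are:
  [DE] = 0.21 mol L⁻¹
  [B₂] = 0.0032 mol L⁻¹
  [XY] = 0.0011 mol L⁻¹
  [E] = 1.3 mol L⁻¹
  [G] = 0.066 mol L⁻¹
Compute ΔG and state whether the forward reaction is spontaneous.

ΔG = 3.40 kJ/mol; the forward reaction is non-spontaneous

Q_c = [XY]²·[E] / ([B₂]·[DE]·[G]²) = (0.0011)²·(1.3) / ((0.0032)·(0.21)·(0.066)²) = 0.537
ΔG = RT ln(Q_c/K_c) = (8.314 J mol⁻¹ K⁻¹)(273 K) × ln(0.537/0.12)
   = (2.270 kJ/mol)(1.499) = 3.40 kJ/mol
ΔG > 0, so the forward reaction is non-spontaneous (proceeds in reverse).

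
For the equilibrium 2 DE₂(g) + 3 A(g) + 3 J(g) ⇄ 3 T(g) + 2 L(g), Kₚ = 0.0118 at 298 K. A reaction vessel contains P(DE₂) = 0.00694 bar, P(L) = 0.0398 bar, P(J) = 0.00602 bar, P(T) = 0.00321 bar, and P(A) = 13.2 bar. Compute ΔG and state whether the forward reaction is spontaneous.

ΔG = -4.20 kJ/mol; the forward reaction is spontaneous

Qₚ = P(T)³·P(L)² / (P(DE₂)²·P(A)³·P(J)³) = (0.00321)³·(0.0398)² / ((0.00694)²·(13.2)³·(0.00602)³) = 0.00217
ΔG = RT ln(Qₚ/Kₚ) = (8.314 J mol⁻¹ K⁻¹)(298 K) × ln(0.00217/0.0118)
   = (2.478 kJ/mol)(-1.693) = -4.20 kJ/mol
ΔG < 0, so the forward reaction is spontaneous (proceeds forward).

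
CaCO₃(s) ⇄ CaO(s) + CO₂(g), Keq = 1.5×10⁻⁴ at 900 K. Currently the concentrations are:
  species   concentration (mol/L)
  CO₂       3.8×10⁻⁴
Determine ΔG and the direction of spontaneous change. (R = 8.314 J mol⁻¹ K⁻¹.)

(CaCO₃, CaO are pure solids — omitted from Q.)
Q = [CO₂] = 3.80×10⁻⁴
ΔG = RT ln(Q/Keq) = (8.314 J mol⁻¹ K⁻¹)(900 K) × ln(3.80×10⁻⁴/1.5×10⁻⁴)
   = (7.483 kJ/mol)(0.9295) = 6.96 kJ/mol
ΔG > 0, so the forward reaction is non-spontaneous (proceeds in reverse).

ΔG = 6.96 kJ/mol; the forward reaction is non-spontaneous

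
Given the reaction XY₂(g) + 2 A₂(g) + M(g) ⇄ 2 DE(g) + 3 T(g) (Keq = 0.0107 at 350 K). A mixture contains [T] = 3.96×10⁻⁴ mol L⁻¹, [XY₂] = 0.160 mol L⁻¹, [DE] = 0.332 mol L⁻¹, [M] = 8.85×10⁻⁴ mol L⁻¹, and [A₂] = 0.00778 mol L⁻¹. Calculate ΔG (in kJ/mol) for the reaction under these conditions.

ΔG = -7.55 kJ/mol

Q = [DE]²·[T]³ / ([XY₂]·[A₂]²·[M]) = (0.332)²·(3.96×10⁻⁴)³ / ((0.160)·(0.00778)²·(8.85×10⁻⁴)) = 7.99×10⁻⁴
ΔG = RT ln(Q/Keq) = (8.314 J mol⁻¹ K⁻¹)(350 K) × ln(7.99×10⁻⁴/0.0107)
   = (2.910 kJ/mol)(-2.595) = -7.55 kJ/mol
ΔG < 0, so the forward reaction is spontaneous (proceeds forward).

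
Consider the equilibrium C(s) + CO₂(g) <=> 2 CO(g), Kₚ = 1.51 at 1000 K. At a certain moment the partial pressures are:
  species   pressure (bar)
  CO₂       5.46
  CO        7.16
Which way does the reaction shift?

reverse (toward reactants)

(C is a pure solid — omitted from Qₚ.)
Qₚ = P(CO)² / P(CO₂) = (7.16)² / (5.46) = 9.39
Qₚ = 9.39 > Kₚ = 1.51, so the reverse reaction proceeds.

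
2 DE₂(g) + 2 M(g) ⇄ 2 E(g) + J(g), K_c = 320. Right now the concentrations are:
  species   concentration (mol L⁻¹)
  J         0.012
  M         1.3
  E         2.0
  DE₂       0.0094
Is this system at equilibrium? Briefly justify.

Q_c = [E]²·[J] / ([DE₂]²·[M]²) = (2.0)²·(0.012) / ((0.0094)²·(1.3)²) = 320
Q_c = 320 = K_c; the system is at equilibrium.

yes, at equilibrium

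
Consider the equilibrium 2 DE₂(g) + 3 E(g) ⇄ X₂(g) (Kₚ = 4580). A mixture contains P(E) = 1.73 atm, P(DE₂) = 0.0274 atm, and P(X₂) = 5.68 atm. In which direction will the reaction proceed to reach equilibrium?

Qₚ = P(X₂) / (P(DE₂)²·P(E)³) = (5.68) / ((0.0274)²·(1.73)³) = 1460
Qₚ = 1460 < Kₚ = 4580, so the forward reaction proceeds.

to the right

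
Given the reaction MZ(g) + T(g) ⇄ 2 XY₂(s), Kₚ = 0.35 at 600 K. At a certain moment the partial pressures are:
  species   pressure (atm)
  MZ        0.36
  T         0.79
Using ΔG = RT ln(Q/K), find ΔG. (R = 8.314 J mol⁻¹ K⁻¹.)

(XY₂ is a pure solid — omitted from Qₚ.)
Qₚ = 1 / (P(MZ)·P(T)) = 1 / ((0.36)·(0.79)) = 3.52
ΔG = RT ln(Qₚ/Kₚ) = (8.314 J mol⁻¹ K⁻¹)(600 K) × ln(3.52/0.35)
   = (4.988 kJ/mol)(2.308) = 11.5 kJ/mol
ΔG > 0, so the forward reaction is non-spontaneous (proceeds in reverse).

ΔG = 11.5 kJ/mol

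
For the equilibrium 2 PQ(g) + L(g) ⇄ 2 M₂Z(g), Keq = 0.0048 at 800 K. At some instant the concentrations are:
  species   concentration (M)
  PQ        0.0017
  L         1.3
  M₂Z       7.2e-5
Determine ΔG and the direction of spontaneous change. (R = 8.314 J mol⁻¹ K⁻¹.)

Q = [M₂Z]² / ([PQ]²·[L]) = (7.2e-5)² / ((0.0017)²·(1.3)) = 0.00138
ΔG = RT ln(Q/Keq) = (8.314 J mol⁻¹ K⁻¹)(800 K) × ln(0.00138/0.0048)
   = (6.651 kJ/mol)(-1.247) = -8.29 kJ/mol
ΔG < 0, so the forward reaction is spontaneous (proceeds forward).

ΔG = -8.29 kJ/mol; the forward reaction is spontaneous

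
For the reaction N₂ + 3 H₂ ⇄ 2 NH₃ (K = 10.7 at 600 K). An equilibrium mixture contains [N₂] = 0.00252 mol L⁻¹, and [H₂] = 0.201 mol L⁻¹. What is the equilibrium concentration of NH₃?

[NH₃] = 0.0148 mol L⁻¹

At equilibrium, K = [NH₃]² / ([N₂]·[H₂]³) = 10.7.
([NH₃])² / ((0.00252)·(0.201)³) = 10.7
[NH₃]² = 2.19×10⁻⁴ ⇒ [NH₃] = 0.0148 mol L⁻¹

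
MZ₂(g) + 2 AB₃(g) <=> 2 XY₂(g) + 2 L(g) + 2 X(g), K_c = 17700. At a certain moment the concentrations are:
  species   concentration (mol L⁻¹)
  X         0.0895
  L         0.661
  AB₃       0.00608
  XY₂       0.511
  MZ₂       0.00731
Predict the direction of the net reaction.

in the forward direction

Q_c = [XY₂]²·[L]²·[X]² / ([MZ₂]·[AB₃]²) = (0.511)²·(0.661)²·(0.0895)² / ((0.00731)·(0.00608)²) = 3380
Q_c = 3380 < K_c = 17700, so the forward reaction proceeds.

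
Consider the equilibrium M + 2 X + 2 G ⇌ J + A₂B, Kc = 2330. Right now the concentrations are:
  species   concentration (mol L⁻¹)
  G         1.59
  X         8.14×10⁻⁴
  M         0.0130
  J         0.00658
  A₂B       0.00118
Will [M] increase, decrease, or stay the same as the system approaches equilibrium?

Qc = [J]·[A₂B] / ([M]·[X]²·[G]²) = (0.00658)·(0.00118) / ((0.0130)·(8.14×10⁻⁴)²·(1.59)²) = 357
Qc = 357 < Kc = 2330: net forward reaction.
M is a reactant, so it decreases.

decrease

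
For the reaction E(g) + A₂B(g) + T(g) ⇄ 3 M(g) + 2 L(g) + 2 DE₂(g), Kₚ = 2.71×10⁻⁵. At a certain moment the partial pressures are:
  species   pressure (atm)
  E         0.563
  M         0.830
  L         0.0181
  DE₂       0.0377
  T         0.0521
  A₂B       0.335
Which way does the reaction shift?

at equilibrium

Qₚ = P(M)³·P(L)²·P(DE₂)² / (P(E)·P(A₂B)·P(T)) = (0.830)³·(0.0181)²·(0.0377)² / ((0.563)·(0.335)·(0.0521)) = 2.71×10⁻⁵
Qₚ = 2.71×10⁻⁵ = Kₚ, so the system is already at equilibrium.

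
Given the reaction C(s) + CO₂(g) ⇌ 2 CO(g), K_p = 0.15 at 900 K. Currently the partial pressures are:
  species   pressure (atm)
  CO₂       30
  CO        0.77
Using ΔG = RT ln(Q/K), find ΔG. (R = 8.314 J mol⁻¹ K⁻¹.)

ΔG = -15.2 kJ/mol

(C is a pure solid — omitted from Q_p.)
Q_p = P(CO)² / P(CO₂) = (0.77)² / (30) = 0.0198
ΔG = RT ln(Q_p/K_p) = (8.314 J mol⁻¹ K⁻¹)(900 K) × ln(0.0198/0.15)
   = (7.483 kJ/mol)(-2.025) = -15.2 kJ/mol
ΔG < 0, so the forward reaction is spontaneous (proceeds forward).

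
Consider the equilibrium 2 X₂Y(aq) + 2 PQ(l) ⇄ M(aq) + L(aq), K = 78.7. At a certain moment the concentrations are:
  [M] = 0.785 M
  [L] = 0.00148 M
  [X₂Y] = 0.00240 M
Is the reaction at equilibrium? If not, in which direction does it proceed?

in the reverse direction

(PQ is a pure liquid — omitted from Q.)
Q = [M]·[L] / [X₂Y]² = (0.785)·(0.00148) / (0.00240)² = 202
Q = 202 > K = 78.7, so the reverse reaction proceeds.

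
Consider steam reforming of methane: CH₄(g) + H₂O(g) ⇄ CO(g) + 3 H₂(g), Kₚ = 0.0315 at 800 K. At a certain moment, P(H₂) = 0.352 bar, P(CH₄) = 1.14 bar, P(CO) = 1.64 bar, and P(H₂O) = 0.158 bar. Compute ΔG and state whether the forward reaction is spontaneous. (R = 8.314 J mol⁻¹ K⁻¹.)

Qₚ = P(CO)·P(H₂)³ / (P(CH₄)·P(H₂O)) = (1.64)·(0.352)³ / ((1.14)·(0.158)) = 0.397
ΔG = RT ln(Qₚ/Kₚ) = (8.314 J mol⁻¹ K⁻¹)(800 K) × ln(0.397/0.0315)
   = (6.651 kJ/mol)(2.534) = 16.9 kJ/mol
ΔG > 0, so the forward reaction is non-spontaneous (proceeds in reverse).

ΔG = 16.9 kJ/mol; the forward reaction is non-spontaneous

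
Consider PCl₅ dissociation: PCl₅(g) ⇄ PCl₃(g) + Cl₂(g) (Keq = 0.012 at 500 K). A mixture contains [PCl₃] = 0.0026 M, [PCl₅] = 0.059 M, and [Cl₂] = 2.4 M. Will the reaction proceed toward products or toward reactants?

in the reverse direction

Q = [PCl₃]·[Cl₂] / [PCl₅] = (0.0026)·(2.4) / (0.059) = 0.11
Q = 0.11 > Keq = 0.012, so the reverse reaction proceeds.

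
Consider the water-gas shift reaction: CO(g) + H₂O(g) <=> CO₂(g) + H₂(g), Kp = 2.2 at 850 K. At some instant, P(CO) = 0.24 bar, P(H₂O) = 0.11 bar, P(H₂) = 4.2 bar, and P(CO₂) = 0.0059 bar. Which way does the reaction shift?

Qp = P(CO₂)·P(H₂) / (P(CO)·P(H₂O)) = (0.0059)·(4.2) / ((0.24)·(0.11)) = 0.94
Qp = 0.94 < Kp = 2.2, so the forward reaction proceeds.

to the right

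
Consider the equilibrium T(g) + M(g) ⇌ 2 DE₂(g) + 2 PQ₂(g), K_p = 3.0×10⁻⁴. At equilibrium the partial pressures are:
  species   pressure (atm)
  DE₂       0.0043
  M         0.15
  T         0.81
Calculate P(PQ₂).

At equilibrium, K_p = P(DE₂)²·P(PQ₂)² / (P(T)·P(M)) = 3.0×10⁻⁴.
(0.0043)²·(P(PQ₂))² / ((0.81)·(0.15)) = 3.0×10⁻⁴
P(PQ₂)² = 1.97 ⇒ P(PQ₂) = 1.4 atm

P(PQ₂) = 1.4 atm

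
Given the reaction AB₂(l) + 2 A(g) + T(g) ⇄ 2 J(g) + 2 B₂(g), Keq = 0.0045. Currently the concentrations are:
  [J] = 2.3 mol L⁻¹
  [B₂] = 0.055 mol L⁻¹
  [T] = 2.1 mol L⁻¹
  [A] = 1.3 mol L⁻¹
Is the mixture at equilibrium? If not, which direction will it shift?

yes, at equilibrium

(AB₂ is a pure liquid — omitted from Q.)
Q = [J]²·[B₂]² / ([A]²·[T]) = (2.3)²·(0.055)² / ((1.3)²·(2.1)) = 0.0045
Q = 0.0045 = Keq; the system is at equilibrium.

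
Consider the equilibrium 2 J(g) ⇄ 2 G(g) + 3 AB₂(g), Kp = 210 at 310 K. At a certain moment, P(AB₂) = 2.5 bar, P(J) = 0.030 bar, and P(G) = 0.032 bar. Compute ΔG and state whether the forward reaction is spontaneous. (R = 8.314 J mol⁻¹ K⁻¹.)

Qp = P(G)²·P(AB₂)³ / P(J)² = (0.032)²·(2.5)³ / (0.030)² = 17.8
ΔG = RT ln(Qp/Kp) = (8.314 J mol⁻¹ K⁻¹)(310 K) × ln(17.8/210)
   = (2.577 kJ/mol)(-2.468) = -6.36 kJ/mol
ΔG < 0, so the forward reaction is spontaneous (proceeds forward).

ΔG = -6.36 kJ/mol; the forward reaction is spontaneous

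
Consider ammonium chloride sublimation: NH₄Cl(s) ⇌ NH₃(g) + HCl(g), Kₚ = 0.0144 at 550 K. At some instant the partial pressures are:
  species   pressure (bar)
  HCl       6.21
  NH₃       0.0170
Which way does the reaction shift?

(NH₄Cl is a pure solid — omitted from Qₚ.)
Qₚ = P(NH₃)·P(HCl) = (0.0170)·(6.21) = 0.106
Qₚ = 0.106 > Kₚ = 0.0144, so the reverse reaction proceeds.

in the reverse direction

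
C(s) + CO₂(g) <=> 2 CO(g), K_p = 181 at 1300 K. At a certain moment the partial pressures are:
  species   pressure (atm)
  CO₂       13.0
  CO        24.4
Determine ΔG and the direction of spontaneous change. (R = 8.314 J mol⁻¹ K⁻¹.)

(C is a pure solid — omitted from Q_p.)
Q_p = P(CO)² / P(CO₂) = (24.4)² / (13.0) = 45.8
ΔG = RT ln(Q_p/K_p) = (8.314 J mol⁻¹ K⁻¹)(1300 K) × ln(45.8/181)
   = (10.81 kJ/mol)(-1.374) = -14.9 kJ/mol
ΔG < 0, so the forward reaction is spontaneous (proceeds forward).

ΔG = -14.9 kJ/mol; the forward reaction is spontaneous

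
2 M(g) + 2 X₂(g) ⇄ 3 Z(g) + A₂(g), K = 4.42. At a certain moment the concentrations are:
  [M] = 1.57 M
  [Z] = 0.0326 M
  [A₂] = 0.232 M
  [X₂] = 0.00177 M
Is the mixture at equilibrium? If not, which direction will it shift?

no; Q < K, reaction proceeds forward

Q = [Z]³·[A₂] / ([M]²·[X₂]²) = (0.0326)³·(0.232) / ((1.57)²·(0.00177)²) = 1.04
Q = 1.04 < K = 4.42: net forward reaction.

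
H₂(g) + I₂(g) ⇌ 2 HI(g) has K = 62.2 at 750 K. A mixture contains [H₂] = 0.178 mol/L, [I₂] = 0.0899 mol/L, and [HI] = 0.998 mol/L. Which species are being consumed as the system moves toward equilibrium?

Q = [HI]² / ([H₂]·[I₂]) = (0.998)² / ((0.178)·(0.0899)) = 62.2
Q = 62.2 = K; the system is at equilibrium.

none (at equilibrium)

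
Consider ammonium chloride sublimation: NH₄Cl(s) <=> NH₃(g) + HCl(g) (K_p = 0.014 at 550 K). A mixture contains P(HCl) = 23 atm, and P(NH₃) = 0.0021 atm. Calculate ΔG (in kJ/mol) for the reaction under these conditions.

(NH₄Cl is a pure solid — omitted from Q_p.)
Q_p = P(NH₃)·P(HCl) = (0.0021)·(23) = 0.0483
ΔG = RT ln(Q_p/K_p) = (8.314 J mol⁻¹ K⁻¹)(550 K) × ln(0.0483/0.014)
   = (4.573 kJ/mol)(1.238) = 5.66 kJ/mol
ΔG > 0, so the forward reaction is non-spontaneous (proceeds in reverse).

ΔG = 5.66 kJ/mol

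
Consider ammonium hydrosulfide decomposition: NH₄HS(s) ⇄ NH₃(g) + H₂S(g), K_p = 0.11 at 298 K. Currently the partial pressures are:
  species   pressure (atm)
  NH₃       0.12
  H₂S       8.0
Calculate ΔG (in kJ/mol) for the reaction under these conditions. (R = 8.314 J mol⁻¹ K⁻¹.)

ΔG = 5.37 kJ/mol

(NH₄HS is a pure solid — omitted from Q_p.)
Q_p = P(NH₃)·P(H₂S) = (0.12)·(8.0) = 0.960
ΔG = RT ln(Q_p/K_p) = (8.314 J mol⁻¹ K⁻¹)(298 K) × ln(0.960/0.11)
   = (2.478 kJ/mol)(2.166) = 5.37 kJ/mol
ΔG > 0, so the forward reaction is non-spontaneous (proceeds in reverse).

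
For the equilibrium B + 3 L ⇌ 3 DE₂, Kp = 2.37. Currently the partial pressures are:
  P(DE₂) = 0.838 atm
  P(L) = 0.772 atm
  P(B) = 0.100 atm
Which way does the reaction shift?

Qp = P(DE₂)³ / (P(B)·P(L)³) = (0.838)³ / ((0.100)·(0.772)³) = 12.8
Qp = 12.8 > Kp = 2.37, so the reverse reaction proceeds.

reverse (toward reactants)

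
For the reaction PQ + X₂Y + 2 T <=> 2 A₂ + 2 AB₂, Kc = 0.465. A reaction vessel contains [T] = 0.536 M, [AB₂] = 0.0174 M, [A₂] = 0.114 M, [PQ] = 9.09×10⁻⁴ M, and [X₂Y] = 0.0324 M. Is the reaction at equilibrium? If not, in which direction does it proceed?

Qc = [A₂]²·[AB₂]² / ([PQ]·[X₂Y]·[T]²) = (0.114)²·(0.0174)² / ((9.09×10⁻⁴)·(0.0324)·(0.536)²) = 0.465
Qc = 0.465 = Kc, so the system is already at equilibrium.

neither direction; the system is at equilibrium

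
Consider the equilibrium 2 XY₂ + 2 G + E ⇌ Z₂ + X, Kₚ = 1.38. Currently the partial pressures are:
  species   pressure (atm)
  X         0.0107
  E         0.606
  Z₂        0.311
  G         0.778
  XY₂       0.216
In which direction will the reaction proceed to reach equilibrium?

in the forward direction

Qₚ = P(Z₂)·P(X) / (P(XY₂)²·P(G)²·P(E)) = (0.311)·(0.0107) / ((0.216)²·(0.778)²·(0.606)) = 0.194
Qₚ = 0.194 < Kₚ = 1.38, so the forward reaction proceeds.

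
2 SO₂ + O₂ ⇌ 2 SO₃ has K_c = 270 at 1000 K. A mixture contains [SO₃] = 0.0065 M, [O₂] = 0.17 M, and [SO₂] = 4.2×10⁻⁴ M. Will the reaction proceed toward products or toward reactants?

Q_c = [SO₃]² / ([SO₂]²·[O₂]) = (0.0065)² / ((4.2×10⁻⁴)²·(0.17)) = 1400
Q_c = 1400 > K_c = 270, so the reverse reaction proceeds.

reverse (toward reactants)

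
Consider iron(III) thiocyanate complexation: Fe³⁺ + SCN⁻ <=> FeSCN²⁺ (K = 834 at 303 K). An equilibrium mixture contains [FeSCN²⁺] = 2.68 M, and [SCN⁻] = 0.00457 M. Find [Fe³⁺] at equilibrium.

[Fe³⁺] = 0.703 M

At equilibrium, K = [FeSCN²⁺] / ([Fe³⁺]·[SCN⁻]) = 834.
(2.68) / (([Fe³⁺])·(0.00457)) = 834
[Fe³⁺] = 0.703 M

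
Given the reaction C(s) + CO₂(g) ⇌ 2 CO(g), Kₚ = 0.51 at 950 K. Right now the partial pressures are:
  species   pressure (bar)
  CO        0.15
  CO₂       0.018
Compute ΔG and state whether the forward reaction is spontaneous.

(C is a pure solid — omitted from Qₚ.)
Qₚ = P(CO)² / P(CO₂) = (0.15)² / (0.018) = 1.25
ΔG = RT ln(Qₚ/Kₚ) = (8.314 J mol⁻¹ K⁻¹)(950 K) × ln(1.25/0.51)
   = (7.898 kJ/mol)(0.8965) = 7.08 kJ/mol
ΔG > 0, so the forward reaction is non-spontaneous (proceeds in reverse).

ΔG = 7.08 kJ/mol; the forward reaction is non-spontaneous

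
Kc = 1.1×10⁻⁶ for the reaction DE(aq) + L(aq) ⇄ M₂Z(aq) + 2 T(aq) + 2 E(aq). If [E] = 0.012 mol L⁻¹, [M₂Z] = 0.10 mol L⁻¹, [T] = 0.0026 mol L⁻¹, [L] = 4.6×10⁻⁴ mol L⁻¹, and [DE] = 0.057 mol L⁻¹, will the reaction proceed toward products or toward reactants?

Qc = [M₂Z]·[T]²·[E]² / ([DE]·[L]) = (0.10)·(0.0026)²·(0.012)² / ((0.057)·(4.6×10⁻⁴)) = 3.7×10⁻⁶
Qc = 3.7×10⁻⁶ > Kc = 1.1×10⁻⁶, so the reverse reaction proceeds.

reverse (toward reactants)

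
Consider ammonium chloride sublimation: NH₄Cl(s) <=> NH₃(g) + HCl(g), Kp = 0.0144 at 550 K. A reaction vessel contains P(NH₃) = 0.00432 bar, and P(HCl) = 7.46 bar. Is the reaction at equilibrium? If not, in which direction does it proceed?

(NH₄Cl is a pure solid — omitted from Qp.)
Qp = P(NH₃)·P(HCl) = (0.00432)·(7.46) = 0.0322
Qp = 0.0322 > Kp = 0.0144, so the reverse reaction proceeds.

reverse (toward reactants)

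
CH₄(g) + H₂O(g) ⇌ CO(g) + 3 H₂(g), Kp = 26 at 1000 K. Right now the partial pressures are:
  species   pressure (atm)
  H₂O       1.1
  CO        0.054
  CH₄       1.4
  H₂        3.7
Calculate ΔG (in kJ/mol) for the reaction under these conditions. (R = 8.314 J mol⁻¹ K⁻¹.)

Qp = P(CO)·P(H₂)³ / (P(CH₄)·P(H₂O)) = (0.054)·(3.7)³ / ((1.4)·(1.1)) = 1.78
ΔG = RT ln(Qp/Kp) = (8.314 J mol⁻¹ K⁻¹)(1000 K) × ln(1.78/26)
   = (8.314 kJ/mol)(-2.681) = -22.3 kJ/mol
ΔG < 0, so the forward reaction is spontaneous (proceeds forward).

ΔG = -22.3 kJ/mol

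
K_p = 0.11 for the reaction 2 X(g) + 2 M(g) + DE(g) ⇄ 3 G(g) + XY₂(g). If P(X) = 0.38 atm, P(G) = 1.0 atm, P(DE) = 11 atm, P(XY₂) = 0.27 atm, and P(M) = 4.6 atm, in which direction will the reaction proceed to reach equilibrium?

Q_p = P(G)³·P(XY₂) / (P(X)²·P(M)²·P(DE)) = (1.0)³·(0.27) / ((0.38)²·(4.6)²·(11)) = 0.0080
Q_p = 0.0080 < K_p = 0.11, so the forward reaction proceeds.

toward products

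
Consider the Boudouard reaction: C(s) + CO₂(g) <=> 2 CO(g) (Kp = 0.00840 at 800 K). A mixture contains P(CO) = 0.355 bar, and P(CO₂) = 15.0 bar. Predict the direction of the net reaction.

neither direction; the system is at equilibrium

(C is a pure solid — omitted from Qp.)
Qp = P(CO)² / P(CO₂) = (0.355)² / (15.0) = 0.00840
Qp = 0.00840 = Kp, so the system is already at equilibrium.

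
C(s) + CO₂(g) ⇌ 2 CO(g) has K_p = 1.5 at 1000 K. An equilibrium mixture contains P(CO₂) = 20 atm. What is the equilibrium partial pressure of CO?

P(CO) = 5.5 atm

(C is a pure solid — omitted from K_p.)
At equilibrium, K_p = P(CO)² / P(CO₂) = 1.5.
(P(CO))² / (20) = 1.5
P(CO)² = 30.0 ⇒ P(CO) = 5.5 atm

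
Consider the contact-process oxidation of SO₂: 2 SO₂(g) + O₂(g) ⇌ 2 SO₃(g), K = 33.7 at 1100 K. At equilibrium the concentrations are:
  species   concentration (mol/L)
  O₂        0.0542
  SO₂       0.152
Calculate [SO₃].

At equilibrium, K = [SO₃]² / ([SO₂]²·[O₂]) = 33.7.
([SO₃])² / ((0.152)²·(0.0542)) = 33.7
[SO₃]² = 0.0422 ⇒ [SO₃] = 0.205 mol/L

[SO₃] = 0.205 mol/L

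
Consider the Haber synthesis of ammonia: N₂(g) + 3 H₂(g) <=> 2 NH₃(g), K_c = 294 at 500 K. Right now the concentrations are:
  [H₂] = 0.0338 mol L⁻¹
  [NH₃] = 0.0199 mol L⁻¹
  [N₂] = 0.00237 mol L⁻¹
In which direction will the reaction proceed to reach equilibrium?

in the reverse direction

Q_c = [NH₃]² / ([N₂]·[H₂]³) = (0.0199)² / ((0.00237)·(0.0338)³) = 4330
Q_c = 4330 > K_c = 294, so the reverse reaction proceeds.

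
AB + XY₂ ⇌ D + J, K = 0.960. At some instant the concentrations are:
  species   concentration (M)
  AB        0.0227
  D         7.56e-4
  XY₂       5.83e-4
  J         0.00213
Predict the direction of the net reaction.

in the forward direction

Q = [D]·[J] / ([AB]·[XY₂]) = (7.56e-4)·(0.00213) / ((0.0227)·(5.83e-4)) = 0.122
Q = 0.122 < K = 0.960, so the forward reaction proceeds.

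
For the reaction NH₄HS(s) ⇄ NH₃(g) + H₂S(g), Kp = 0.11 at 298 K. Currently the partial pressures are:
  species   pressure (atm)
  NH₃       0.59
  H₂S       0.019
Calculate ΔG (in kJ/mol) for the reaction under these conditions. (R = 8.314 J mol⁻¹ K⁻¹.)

ΔG = -5.66 kJ/mol

(NH₄HS is a pure solid — omitted from Qp.)
Qp = P(NH₃)·P(H₂S) = (0.59)·(0.019) = 0.0112
ΔG = RT ln(Qp/Kp) = (8.314 J mol⁻¹ K⁻¹)(298 K) × ln(0.0112/0.11)
   = (2.478 kJ/mol)(-2.285) = -5.66 kJ/mol
ΔG < 0, so the forward reaction is spontaneous (proceeds forward).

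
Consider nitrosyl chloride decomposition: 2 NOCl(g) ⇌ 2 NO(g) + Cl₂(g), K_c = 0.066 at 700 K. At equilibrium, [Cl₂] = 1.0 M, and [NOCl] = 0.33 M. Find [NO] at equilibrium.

At equilibrium, K_c = [NO]²·[Cl₂] / [NOCl]² = 0.066.
([NO])²·(1.0) / (0.33)² = 0.066
[NO]² = 0.00719 ⇒ [NO] = 0.085 M

[NO] = 0.085 M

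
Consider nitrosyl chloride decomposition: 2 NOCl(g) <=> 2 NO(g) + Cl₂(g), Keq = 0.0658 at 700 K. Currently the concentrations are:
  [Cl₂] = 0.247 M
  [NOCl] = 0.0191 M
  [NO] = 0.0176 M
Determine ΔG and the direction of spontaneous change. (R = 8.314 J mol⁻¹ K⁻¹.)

ΔG = 6.75 kJ/mol; the forward reaction is non-spontaneous

Q = [NO]²·[Cl₂] / [NOCl]² = (0.0176)²·(0.247) / (0.0191)² = 0.210
ΔG = RT ln(Q/Keq) = (8.314 J mol⁻¹ K⁻¹)(700 K) × ln(0.210/0.0658)
   = (5.820 kJ/mol)(1.160) = 6.75 kJ/mol
ΔG > 0, so the forward reaction is non-spontaneous (proceeds in reverse).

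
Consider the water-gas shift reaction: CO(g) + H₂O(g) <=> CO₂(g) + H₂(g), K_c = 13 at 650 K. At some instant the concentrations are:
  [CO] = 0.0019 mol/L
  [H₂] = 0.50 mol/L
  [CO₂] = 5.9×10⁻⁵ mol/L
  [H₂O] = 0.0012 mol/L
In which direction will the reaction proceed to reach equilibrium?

neither direction; the system is at equilibrium

Q_c = [CO₂]·[H₂] / ([CO]·[H₂O]) = (5.9×10⁻⁵)·(0.50) / ((0.0019)·(0.0012)) = 13
Q_c = 13 = K_c, so the system is already at equilibrium.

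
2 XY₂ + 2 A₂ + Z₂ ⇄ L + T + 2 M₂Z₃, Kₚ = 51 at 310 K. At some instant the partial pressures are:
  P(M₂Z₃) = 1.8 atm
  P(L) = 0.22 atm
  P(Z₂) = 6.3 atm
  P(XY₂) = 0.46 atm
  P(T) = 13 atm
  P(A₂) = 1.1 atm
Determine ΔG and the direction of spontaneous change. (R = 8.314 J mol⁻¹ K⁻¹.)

Qₚ = P(L)·P(T)·P(M₂Z₃)² / (P(XY₂)²·P(A₂)²·P(Z₂)) = (0.22)·(13)·(1.8)² / ((0.46)²·(1.1)²·(6.3)) = 5.74
ΔG = RT ln(Qₚ/Kₚ) = (8.314 J mol⁻¹ K⁻¹)(310 K) × ln(5.74/51)
   = (2.577 kJ/mol)(-2.184) = -5.63 kJ/mol
ΔG < 0, so the forward reaction is spontaneous (proceeds forward).

ΔG = -5.63 kJ/mol; the forward reaction is spontaneous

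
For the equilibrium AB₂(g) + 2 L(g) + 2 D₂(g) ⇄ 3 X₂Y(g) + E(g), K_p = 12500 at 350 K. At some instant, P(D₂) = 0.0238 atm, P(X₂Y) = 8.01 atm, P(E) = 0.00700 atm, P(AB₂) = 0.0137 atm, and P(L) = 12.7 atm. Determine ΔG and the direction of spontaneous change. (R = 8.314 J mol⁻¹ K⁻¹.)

Q_p = P(X₂Y)³·P(E) / (P(AB₂)·P(L)²·P(D₂)²) = (8.01)³·(0.00700) / ((0.0137)·(12.7)²·(0.0238)²) = 2870
ΔG = RT ln(Q_p/K_p) = (8.314 J mol⁻¹ K⁻¹)(350 K) × ln(2870/12500)
   = (2.910 kJ/mol)(-1.471) = -4.28 kJ/mol
ΔG < 0, so the forward reaction is spontaneous (proceeds forward).

ΔG = -4.28 kJ/mol; the forward reaction is spontaneous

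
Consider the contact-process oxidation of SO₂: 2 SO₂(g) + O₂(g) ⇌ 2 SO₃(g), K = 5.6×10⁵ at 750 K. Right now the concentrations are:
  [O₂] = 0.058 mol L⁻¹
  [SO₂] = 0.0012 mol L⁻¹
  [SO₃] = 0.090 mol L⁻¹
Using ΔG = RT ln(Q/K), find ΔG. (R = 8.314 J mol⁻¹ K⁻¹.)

Q = [SO₃]² / ([SO₂]²·[O₂]) = (0.090)² / ((0.0012)²·(0.058)) = 97000
ΔG = RT ln(Q/K) = (8.314 J mol⁻¹ K⁻¹)(750 K) × ln(97000/5.6×10⁵)
   = (6.236 kJ/mol)(-1.753) = -10.9 kJ/mol
ΔG < 0, so the forward reaction is spontaneous (proceeds forward).

ΔG = -10.9 kJ/mol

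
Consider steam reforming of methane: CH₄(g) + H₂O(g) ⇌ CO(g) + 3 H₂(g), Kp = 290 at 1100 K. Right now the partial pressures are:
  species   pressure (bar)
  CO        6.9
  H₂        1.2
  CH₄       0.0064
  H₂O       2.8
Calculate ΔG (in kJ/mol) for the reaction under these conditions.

ΔG = 7.59 kJ/mol

Qp = P(CO)·P(H₂)³ / (P(CH₄)·P(H₂O)) = (6.9)·(1.2)³ / ((0.0064)·(2.8)) = 665
ΔG = RT ln(Qp/Kp) = (8.314 J mol⁻¹ K⁻¹)(1100 K) × ln(665/290)
   = (9.145 kJ/mol)(0.8299) = 7.59 kJ/mol
ΔG > 0, so the forward reaction is non-spontaneous (proceeds in reverse).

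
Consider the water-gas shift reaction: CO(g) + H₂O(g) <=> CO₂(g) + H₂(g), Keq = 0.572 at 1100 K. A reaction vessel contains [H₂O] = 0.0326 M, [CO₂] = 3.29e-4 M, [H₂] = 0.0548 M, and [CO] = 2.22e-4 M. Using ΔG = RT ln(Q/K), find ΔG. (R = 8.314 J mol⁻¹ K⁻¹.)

ΔG = 13.5 kJ/mol

Q = [CO₂]·[H₂] / ([CO]·[H₂O]) = (3.29e-4)·(0.0548) / ((2.22e-4)·(0.0326)) = 2.49
ΔG = RT ln(Q/Keq) = (8.314 J mol⁻¹ K⁻¹)(1100 K) × ln(2.49/0.572)
   = (9.145 kJ/mol)(1.471) = 13.5 kJ/mol
ΔG > 0, so the forward reaction is non-spontaneous (proceeds in reverse).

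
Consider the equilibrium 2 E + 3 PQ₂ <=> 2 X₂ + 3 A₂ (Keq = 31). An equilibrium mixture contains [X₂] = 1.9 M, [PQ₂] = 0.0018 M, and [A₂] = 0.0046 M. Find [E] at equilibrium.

At equilibrium, Keq = [X₂]²·[A₂]³ / ([E]²·[PQ₂]³) = 31.
(1.9)²·(0.0046)³ / (([E])²·(0.0018)³) = 31
[E]² = 1.94 ⇒ [E] = 1.4 M

[E] = 1.4 M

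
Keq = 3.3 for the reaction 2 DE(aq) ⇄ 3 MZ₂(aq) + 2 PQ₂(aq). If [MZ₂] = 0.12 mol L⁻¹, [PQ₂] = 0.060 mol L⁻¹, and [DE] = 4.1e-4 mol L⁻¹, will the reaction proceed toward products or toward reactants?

Q = [MZ₂]³·[PQ₂]² / [DE]² = (0.12)³·(0.060)² / (4.1e-4)² = 37
Q = 37 > Keq = 3.3, so the reverse reaction proceeds.

in the reverse direction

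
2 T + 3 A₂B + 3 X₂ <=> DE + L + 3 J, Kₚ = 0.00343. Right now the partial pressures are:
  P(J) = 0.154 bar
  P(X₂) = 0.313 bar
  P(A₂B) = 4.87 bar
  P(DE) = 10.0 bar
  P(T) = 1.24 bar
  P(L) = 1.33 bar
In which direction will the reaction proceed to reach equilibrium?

in the reverse direction

Qₚ = P(DE)·P(L)·P(J)³ / (P(T)²·P(A₂B)³·P(X₂)³) = (10.0)·(1.33)·(0.154)³ / ((1.24)²·(4.87)³·(0.313)³) = 0.00892
Qₚ = 0.00892 > Kₚ = 0.00343, so the reverse reaction proceeds.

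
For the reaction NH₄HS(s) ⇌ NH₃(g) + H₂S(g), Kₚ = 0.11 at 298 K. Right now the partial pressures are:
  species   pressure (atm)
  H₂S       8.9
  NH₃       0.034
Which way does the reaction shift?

(NH₄HS is a pure solid — omitted from Qₚ.)
Qₚ = P(NH₃)·P(H₂S) = (0.034)·(8.9) = 0.30
Qₚ = 0.30 > Kₚ = 0.11, so the reverse reaction proceeds.

in the reverse direction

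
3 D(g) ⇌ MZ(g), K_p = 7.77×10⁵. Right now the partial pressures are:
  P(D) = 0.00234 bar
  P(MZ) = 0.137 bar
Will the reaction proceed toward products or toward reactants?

Q_p = P(MZ) / P(D)³ = (0.137) / (0.00234)³ = 1.07×10⁷
Q_p = 1.07×10⁷ > K_p = 7.77×10⁵, so the reverse reaction proceeds.

to the left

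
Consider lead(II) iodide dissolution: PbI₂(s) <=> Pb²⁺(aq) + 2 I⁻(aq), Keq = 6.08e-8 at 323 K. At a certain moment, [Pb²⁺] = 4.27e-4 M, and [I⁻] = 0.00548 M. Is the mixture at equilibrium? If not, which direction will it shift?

no; Q < K, reaction proceeds forward

(PbI₂ is a pure solid — omitted from Q.)
Q = [Pb²⁺]·[I⁻]² = (4.27e-4)·(0.00548)² = 1.28e-8
Q = 1.28e-8 < Keq = 6.08e-8: net forward reaction.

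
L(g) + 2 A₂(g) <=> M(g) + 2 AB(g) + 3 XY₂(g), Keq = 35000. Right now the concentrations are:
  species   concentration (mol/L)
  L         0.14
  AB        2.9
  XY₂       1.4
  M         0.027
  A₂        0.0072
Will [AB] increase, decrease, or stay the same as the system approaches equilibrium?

Q = [M]·[AB]²·[XY₂]³ / ([L]·[A₂]²) = (0.027)·(2.9)²·(1.4)³ / ((0.14)·(0.0072)²) = 86000
Q = 86000 > Keq = 35000: net reverse reaction.
AB is a product, so it decreases.

decrease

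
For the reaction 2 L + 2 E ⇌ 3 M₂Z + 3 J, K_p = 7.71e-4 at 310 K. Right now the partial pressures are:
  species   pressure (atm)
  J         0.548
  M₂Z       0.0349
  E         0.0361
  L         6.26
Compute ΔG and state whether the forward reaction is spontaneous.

ΔG = -4.45 kJ/mol; the forward reaction is spontaneous

Q_p = P(M₂Z)³·P(J)³ / (P(L)²·P(E)²) = (0.0349)³·(0.548)³ / ((6.26)²·(0.0361)²) = 1.37e-4
ΔG = RT ln(Q_p/K_p) = (8.314 J mol⁻¹ K⁻¹)(310 K) × ln(1.37e-4/7.71e-4)
   = (2.577 kJ/mol)(-1.728) = -4.45 kJ/mol
ΔG < 0, so the forward reaction is spontaneous (proceeds forward).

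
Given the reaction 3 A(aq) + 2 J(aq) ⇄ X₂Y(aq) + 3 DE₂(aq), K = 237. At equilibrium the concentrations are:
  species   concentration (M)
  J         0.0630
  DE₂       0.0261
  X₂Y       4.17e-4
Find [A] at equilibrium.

[A] = 0.00199 M

At equilibrium, K = [X₂Y]·[DE₂]³ / ([A]³·[J]²) = 237.
(4.17e-4)·(0.0261)³ / (([A])³·(0.0630)²) = 237
[A]³ = 7.88e-9 ⇒ [A] = 0.00199 M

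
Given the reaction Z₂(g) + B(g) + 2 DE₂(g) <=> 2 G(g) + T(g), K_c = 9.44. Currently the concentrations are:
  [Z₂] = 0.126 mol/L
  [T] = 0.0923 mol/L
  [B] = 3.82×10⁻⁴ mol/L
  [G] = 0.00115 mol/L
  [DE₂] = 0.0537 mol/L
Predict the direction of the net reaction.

Q_c = [G]²·[T] / ([Z₂]·[B]·[DE₂]²) = (0.00115)²·(0.0923) / ((0.126)·(3.82×10⁻⁴)·(0.0537)²) = 0.879
Q_c = 0.879 < K_c = 9.44, so the forward reaction proceeds.

toward products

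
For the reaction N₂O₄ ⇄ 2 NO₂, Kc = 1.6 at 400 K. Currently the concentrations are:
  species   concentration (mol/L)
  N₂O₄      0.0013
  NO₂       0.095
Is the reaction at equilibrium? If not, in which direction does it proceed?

to the left

Qc = [NO₂]² / [N₂O₄] = (0.095)² / (0.0013) = 6.9
Qc = 6.9 > Kc = 1.6, so the reverse reaction proceeds.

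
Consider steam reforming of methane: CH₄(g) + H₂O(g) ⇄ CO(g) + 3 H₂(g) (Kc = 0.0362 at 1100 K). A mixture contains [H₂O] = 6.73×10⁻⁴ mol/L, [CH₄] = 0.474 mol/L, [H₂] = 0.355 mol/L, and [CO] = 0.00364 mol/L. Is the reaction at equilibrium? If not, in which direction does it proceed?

toward reactants

Qc = [CO]·[H₂]³ / ([CH₄]·[H₂O]) = (0.00364)·(0.355)³ / ((0.474)·(6.73×10⁻⁴)) = 0.510
Qc = 0.510 > Kc = 0.0362, so the reverse reaction proceeds.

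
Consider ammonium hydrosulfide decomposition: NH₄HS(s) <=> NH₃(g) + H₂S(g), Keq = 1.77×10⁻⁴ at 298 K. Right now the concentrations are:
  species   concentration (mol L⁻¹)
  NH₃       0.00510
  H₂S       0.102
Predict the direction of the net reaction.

(NH₄HS is a pure solid — omitted from Q.)
Q = [NH₃]·[H₂S] = (0.00510)·(0.102) = 5.20×10⁻⁴
Q = 5.20×10⁻⁴ > Keq = 1.77×10⁻⁴, so the reverse reaction proceeds.

reverse (toward reactants)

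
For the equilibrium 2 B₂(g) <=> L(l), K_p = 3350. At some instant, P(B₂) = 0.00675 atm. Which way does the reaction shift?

(L is a pure liquid — omitted from Q_p.)
Q_p = 1 / P(B₂)² = 1 / (0.00675)² = 21900
Q_p = 21900 > K_p = 3350, so the reverse reaction proceeds.

in the reverse direction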